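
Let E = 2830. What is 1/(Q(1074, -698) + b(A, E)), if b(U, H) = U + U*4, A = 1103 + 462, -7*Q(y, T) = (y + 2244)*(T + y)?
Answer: -1/170399 ≈ -5.8686e-6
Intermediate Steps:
Q(y, T) = -(2244 + y)*(T + y)/7 (Q(y, T) = -(y + 2244)*(T + y)/7 = -(2244 + y)*(T + y)/7)
A = 1565
b(U, H) = 5*U (b(U, H) = U + 4*U = 5*U)
1/(Q(1074, -698) + b(A, E)) = 1/((-2244/7*(-698) - 2244/7*1074 - ⅐*1074² - ⅐*(-698)*1074) + 5*1565) = 1/((1566312/7 - 2410056/7 - ⅐*1153476 + 749652/7) + 7825) = 1/((1566312/7 - 2410056/7 - 1153476/7 + 749652/7) + 7825) = 1/(-178224 + 7825) = 1/(-170399) = -1/170399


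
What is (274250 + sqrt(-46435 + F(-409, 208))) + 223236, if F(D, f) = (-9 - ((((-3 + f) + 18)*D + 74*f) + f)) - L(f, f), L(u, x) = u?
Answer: 497486 + sqrt(28955) ≈ 4.9766e+5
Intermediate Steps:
F(D, f) = -9 - 76*f - D*(15 + f) (F(D, f) = (-9 - ((((-3 + f) + 18)*D + 74*f) + f)) - f = (-9 - (((15 + f)*D + 74*f) + f)) - f = (-9 - ((D*(15 + f) + 74*f) + f)) - f = (-9 - ((74*f + D*(15 + f)) + f)) - f = (-9 - (75*f + D*(15 + f))) - f = (-9 + (-75*f - D*(15 + f))) - f = (-9 - 75*f - D*(15 + f)) - f = -9 - 76*f - D*(15 + f))
(274250 + sqrt(-46435 + F(-409, 208))) + 223236 = (274250 + sqrt(-46435 + (-9 - 76*208 - 15*(-409) - 1*(-409)*208))) + 223236 = (274250 + sqrt(-46435 + (-9 - 15808 + 6135 + 85072))) + 223236 = (274250 + sqrt(-46435 + 75390)) + 223236 = (274250 + sqrt(28955)) + 223236 = 497486 + sqrt(28955)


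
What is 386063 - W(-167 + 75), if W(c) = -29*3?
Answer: 386150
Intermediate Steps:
W(c) = -87
386063 - W(-167 + 75) = 386063 - 1*(-87) = 386063 + 87 = 386150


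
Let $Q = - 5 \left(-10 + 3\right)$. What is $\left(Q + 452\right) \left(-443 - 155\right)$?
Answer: $-291226$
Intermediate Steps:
$Q = 35$ ($Q = \left(-5\right) \left(-7\right) = 35$)
$\left(Q + 452\right) \left(-443 - 155\right) = \left(35 + 452\right) \left(-443 - 155\right) = 487 \left(-598\right) = -291226$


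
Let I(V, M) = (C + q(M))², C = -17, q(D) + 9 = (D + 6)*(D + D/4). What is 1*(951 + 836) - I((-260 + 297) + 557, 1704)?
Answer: -13266159889289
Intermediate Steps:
q(D) = -9 + 5*D*(6 + D)/4 (q(D) = -9 + (D + 6)*(D + D/4) = -9 + (6 + D)*(D + D*(¼)) = -9 + (6 + D)*(D + D/4) = -9 + (6 + D)*(5*D/4) = -9 + 5*D*(6 + D)/4)
I(V, M) = (-26 + 5*M²/4 + 15*M/2)² (I(V, M) = (-17 + (-9 + 5*M²/4 + 15*M/2))² = (-26 + 5*M²/4 + 15*M/2)²)
1*(951 + 836) - I((-260 + 297) + 557, 1704) = 1*(951 + 836) - (-104 + 5*1704² + 30*1704)²/16 = 1*1787 - (-104 + 5*2903616 + 51120)²/16 = 1787 - (-104 + 14518080 + 51120)²/16 = 1787 - 14569096²/16 = 1787 - 212258558257216/16 = 1787 - 1*13266159891076 = 1787 - 13266159891076 = -13266159889289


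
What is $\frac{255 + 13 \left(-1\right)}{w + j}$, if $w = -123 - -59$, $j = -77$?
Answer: $- \frac{242}{141} \approx -1.7163$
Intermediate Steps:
$w = -64$ ($w = -123 + 59 = -64$)
$\frac{255 + 13 \left(-1\right)}{w + j} = \frac{255 + 13 \left(-1\right)}{-64 - 77} = \frac{255 - 13}{-141} = 242 \left(- \frac{1}{141}\right) = - \frac{242}{141}$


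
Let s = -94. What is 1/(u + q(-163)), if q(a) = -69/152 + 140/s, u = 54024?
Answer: 7144/385933573 ≈ 1.8511e-5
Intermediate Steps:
q(a) = -13883/7144 (q(a) = -69/152 + 140/(-94) = -69*1/152 + 140*(-1/94) = -69/152 - 70/47 = -13883/7144)
1/(u + q(-163)) = 1/(54024 - 13883/7144) = 1/(385933573/7144) = 7144/385933573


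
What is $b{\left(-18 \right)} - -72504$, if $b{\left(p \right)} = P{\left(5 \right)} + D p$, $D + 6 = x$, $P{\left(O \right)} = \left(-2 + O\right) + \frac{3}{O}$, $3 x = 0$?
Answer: $\frac{363078}{5} \approx 72616.0$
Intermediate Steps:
$x = 0$ ($x = \frac{1}{3} \cdot 0 = 0$)
$P{\left(O \right)} = -2 + O + \frac{3}{O}$
$D = -6$ ($D = -6 + 0 = -6$)
$b{\left(p \right)} = \frac{18}{5} - 6 p$ ($b{\left(p \right)} = \left(-2 + 5 + \frac{3}{5}\right) - 6 p = \frac{18}{5} - 6 p$)
$b{\left(-18 \right)} - -72504 = \left(\frac{18}{5} - -108\right) - -72504 = \left(\frac{18}{5} + 108\right) + 72504 = \frac{558}{5} + 72504 = \frac{363078}{5}$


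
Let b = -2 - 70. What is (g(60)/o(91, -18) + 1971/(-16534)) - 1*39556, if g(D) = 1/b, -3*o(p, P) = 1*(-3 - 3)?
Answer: -47089511267/1190448 ≈ -39556.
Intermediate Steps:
o(p, P) = 2 (o(p, P) = -(-3 - 3)/3 = -(-6)/3 = -⅓*(-6) = 2)
b = -72
g(D) = -1/72 (g(D) = 1/(-72) = -1/72)
(g(60)/o(91, -18) + 1971/(-16534)) - 1*39556 = (-1/72/2 + 1971/(-16534)) - 1*39556 = (-1/72*½ + 1971*(-1/16534)) - 39556 = (-1/144 - 1971/16534) - 39556 = -150179/1190448 - 39556 = -47089511267/1190448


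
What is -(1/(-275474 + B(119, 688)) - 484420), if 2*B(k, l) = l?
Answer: 133278474601/275130 ≈ 4.8442e+5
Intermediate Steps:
B(k, l) = l/2
-(1/(-275474 + B(119, 688)) - 484420) = -(1/(-275474 + (1/2)*688) - 484420) = -(1/(-275474 + 344) - 484420) = -(1/(-275130) - 484420) = -(-1/275130 - 484420) = -1*(-133278474601/275130) = 133278474601/275130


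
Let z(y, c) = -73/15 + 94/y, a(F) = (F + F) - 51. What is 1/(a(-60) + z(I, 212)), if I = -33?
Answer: -165/29488 ≈ -0.0055955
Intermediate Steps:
a(F) = -51 + 2*F (a(F) = 2*F - 51 = -51 + 2*F)
z(y, c) = -73/15 + 94/y (z(y, c) = -73*1/15 + 94/y = -73/15 + 94/y)
1/(a(-60) + z(I, 212)) = 1/((-51 + 2*(-60)) + (-73/15 + 94/(-33))) = 1/((-51 - 120) + (-73/15 + 94*(-1/33))) = 1/(-171 + (-73/15 - 94/33)) = 1/(-171 - 1273/165) = 1/(-29488/165) = -165/29488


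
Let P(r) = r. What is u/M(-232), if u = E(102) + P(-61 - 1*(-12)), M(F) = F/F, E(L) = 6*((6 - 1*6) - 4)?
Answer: -73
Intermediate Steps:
E(L) = -24 (E(L) = 6*((6 - 6) - 4) = 6*(0 - 4) = 6*(-4) = -24)
M(F) = 1
u = -73 (u = -24 + (-61 - 1*(-12)) = -24 + (-61 + 12) = -24 - 49 = -73)
u/M(-232) = -73/1 = -73*1 = -73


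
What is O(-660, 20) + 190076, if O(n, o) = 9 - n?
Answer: 190745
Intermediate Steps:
O(-660, 20) + 190076 = (9 - 1*(-660)) + 190076 = (9 + 660) + 190076 = 669 + 190076 = 190745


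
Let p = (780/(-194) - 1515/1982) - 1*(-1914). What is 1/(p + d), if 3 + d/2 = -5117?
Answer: -192254/1601626739 ≈ -0.00012004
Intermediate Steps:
d = -10240 (d = -6 + 2*(-5117) = -6 - 10234 = -10240)
p = 367054221/192254 (p = (780*(-1/194) - 1515*1/1982) + 1914 = (-390/97 - 1515/1982) + 1914 = -919935/192254 + 1914 = 367054221/192254 ≈ 1909.2)
1/(p + d) = 1/(367054221/192254 - 10240) = 1/(-1601626739/192254) = -192254/1601626739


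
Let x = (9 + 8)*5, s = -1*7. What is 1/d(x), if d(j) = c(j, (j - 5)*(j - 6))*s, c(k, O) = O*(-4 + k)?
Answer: -1/3583440 ≈ -2.7906e-7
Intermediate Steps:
s = -7
x = 85 (x = 17*5 = 85)
d(j) = -7*(-6 + j)*(-5 + j)*(-4 + j) (d(j) = (((j - 5)*(j - 6))*(-4 + j))*(-7) = (((-5 + j)*(-6 + j))*(-4 + j))*(-7) = (((-6 + j)*(-5 + j))*(-4 + j))*(-7) = ((-6 + j)*(-5 + j)*(-4 + j))*(-7) = -7*(-6 + j)*(-5 + j)*(-4 + j))
1/d(x) = 1/(-7*(-4 + 85)*(30 + 85**2 - 11*85)) = 1/(-7*81*(30 + 7225 - 935)) = 1/(-7*81*6320) = 1/(-3583440) = -1/3583440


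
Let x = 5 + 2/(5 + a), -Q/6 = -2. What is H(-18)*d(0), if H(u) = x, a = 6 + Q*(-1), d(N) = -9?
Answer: -27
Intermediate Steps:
Q = 12 (Q = -6*(-2) = 12)
a = -6 (a = 6 + 12*(-1) = 6 - 12 = -6)
x = 3 (x = 5 + 2/(5 - 6) = 5 + 2/(-1) = 5 + 2*(-1) = 5 - 2 = 3)
H(u) = 3
H(-18)*d(0) = 3*(-9) = -27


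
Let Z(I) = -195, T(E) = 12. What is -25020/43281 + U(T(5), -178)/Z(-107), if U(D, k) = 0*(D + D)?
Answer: -2780/4809 ≈ -0.57808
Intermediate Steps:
U(D, k) = 0 (U(D, k) = 0*(2*D) = 0)
-25020/43281 + U(T(5), -178)/Z(-107) = -25020/43281 + 0/(-195) = -25020*1/43281 + 0*(-1/195) = -2780/4809 + 0 = -2780/4809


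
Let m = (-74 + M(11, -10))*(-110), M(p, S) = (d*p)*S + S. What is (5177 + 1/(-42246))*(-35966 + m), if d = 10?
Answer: 10309217360117/21123 ≈ 4.8806e+8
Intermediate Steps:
M(p, S) = S + 10*S*p (M(p, S) = (10*p)*S + S = 10*S*p + S = S + 10*S*p)
m = 130240 (m = (-74 - 10*(1 + 10*11))*(-110) = (-74 - 10*(1 + 110))*(-110) = (-74 - 10*111)*(-110) = (-74 - 1110)*(-110) = -1184*(-110) = 130240)
(5177 + 1/(-42246))*(-35966 + m) = (5177 + 1/(-42246))*(-35966 + 130240) = (5177 - 1/42246)*94274 = (218707541/42246)*94274 = 10309217360117/21123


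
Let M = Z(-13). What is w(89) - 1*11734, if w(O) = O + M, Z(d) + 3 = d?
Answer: -11661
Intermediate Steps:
Z(d) = -3 + d
M = -16 (M = -3 - 13 = -16)
w(O) = -16 + O (w(O) = O - 16 = -16 + O)
w(89) - 1*11734 = (-16 + 89) - 1*11734 = 73 - 11734 = -11661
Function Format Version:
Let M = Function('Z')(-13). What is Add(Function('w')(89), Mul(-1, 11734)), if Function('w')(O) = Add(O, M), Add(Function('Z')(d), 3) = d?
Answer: -11661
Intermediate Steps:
Function('Z')(d) = Add(-3, d)
M = -16 (M = Add(-3, -13) = -16)
Function('w')(O) = Add(-16, O) (Function('w')(O) = Add(O, -16) = Add(-16, O))
Add(Function('w')(89), Mul(-1, 11734)) = Add(Add(-16, 89), Mul(-1, 11734)) = Add(73, -11734) = -11661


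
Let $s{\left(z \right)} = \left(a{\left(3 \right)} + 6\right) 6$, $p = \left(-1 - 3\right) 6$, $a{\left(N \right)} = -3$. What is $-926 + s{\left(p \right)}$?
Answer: $-908$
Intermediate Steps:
$p = -24$ ($p = \left(-4\right) 6 = -24$)
$s{\left(z \right)} = 18$ ($s{\left(z \right)} = \left(-3 + 6\right) 6 = 3 \cdot 6 = 18$)
$-926 + s{\left(p \right)} = -926 + 18 = -908$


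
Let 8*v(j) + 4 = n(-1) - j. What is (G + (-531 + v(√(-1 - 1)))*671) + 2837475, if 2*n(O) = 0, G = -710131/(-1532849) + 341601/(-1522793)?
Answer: 609558197672676803/245706497606 - 671*I*√2/8 ≈ 2.4808e+6 - 118.62*I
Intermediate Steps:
G = 29355777086/122853248803 (G = -710131*(-1/1532849) + 341601*(-1/1522793) = 710131/1532849 - 17979/80147 = 29355777086/122853248803 ≈ 0.23895)
n(O) = 0 (n(O) = (½)*0 = 0)
v(j) = -½ - j/8 (v(j) = -½ + (0 - j)/8 = -½ + (-j)/8 = -½ - j/8)
(G + (-531 + v(√(-1 - 1)))*671) + 2837475 = (29355777086/122853248803 + (-531 + (-½ - √(-1 - 1)/8))*671) + 2837475 = (29355777086/122853248803 + (-531 + (-½ - I*√2/8))*671) + 2837475 = (29355777086/122853248803 + (-1063/2 - I*√2/8)*671) + 2837475 = (29355777086/122853248803 + (-713273/2 - 671*I*√2/8)) + 2837475 = (-87627846621908047/245706497606 - 671*I*√2/8) + 2837475 = 609558197672676803/245706497606 - 671*I*√2/8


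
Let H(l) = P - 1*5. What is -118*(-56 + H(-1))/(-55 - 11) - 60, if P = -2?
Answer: -1899/11 ≈ -172.64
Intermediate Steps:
H(l) = -7 (H(l) = -2 - 1*5 = -2 - 5 = -7)
-118*(-56 + H(-1))/(-55 - 11) - 60 = -118*(-56 - 7)/(-55 - 11) - 60 = -(-7434)/(-66) - 60 = -(-7434)*(-1)/66 - 60 = -118*21/22 - 60 = -1239/11 - 60 = -1899/11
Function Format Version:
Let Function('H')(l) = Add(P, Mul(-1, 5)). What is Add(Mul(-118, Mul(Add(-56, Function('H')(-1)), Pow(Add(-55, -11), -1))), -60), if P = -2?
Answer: Rational(-1899, 11) ≈ -172.64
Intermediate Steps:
Function('H')(l) = -7 (Function('H')(l) = Add(-2, Mul(-1, 5)) = Add(-2, -5) = -7)
Add(Mul(-118, Mul(Add(-56, Function('H')(-1)), Pow(Add(-55, -11), -1))), -60) = Add(Mul(-118, Mul(Add(-56, -7), Pow(Add(-55, -11), -1))), -60) = Add(Mul(-118, Mul(-63, Pow(-66, -1))), -60) = Add(Mul(-118, Mul(-63, Rational(-1, 66))), -60) = Add(Mul(-118, Rational(21, 22)), -60) = Add(Rational(-1239, 11), -60) = Rational(-1899, 11)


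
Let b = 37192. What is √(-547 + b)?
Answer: √36645 ≈ 191.43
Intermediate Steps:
√(-547 + b) = √(-547 + 37192) = √36645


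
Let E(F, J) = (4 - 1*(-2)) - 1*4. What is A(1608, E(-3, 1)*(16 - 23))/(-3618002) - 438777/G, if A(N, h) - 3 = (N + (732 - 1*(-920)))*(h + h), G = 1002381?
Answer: -498667244339/1208872154254 ≈ -0.41251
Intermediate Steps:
E(F, J) = 2 (E(F, J) = (4 + 2) - 4 = 6 - 4 = 2)
A(N, h) = 3 + 2*h*(1652 + N) (A(N, h) = 3 + (N + (732 - 1*(-920)))*(h + h) = 3 + (N + (732 + 920))*(2*h) = 3 + (N + 1652)*(2*h) = 3 + (1652 + N)*(2*h) = 3 + 2*h*(1652 + N))
A(1608, E(-3, 1)*(16 - 23))/(-3618002) - 438777/G = (3 + 3304*(2*(16 - 23)) + 2*1608*(2*(16 - 23)))/(-3618002) - 438777/1002381 = (3 + 3304*(2*(-7)) + 2*1608*(2*(-7)))*(-1/3618002) - 438777*1/1002381 = (3 + 3304*(-14) + 2*1608*(-14))*(-1/3618002) - 146259/334127 = (3 - 46256 - 45024)*(-1/3618002) - 146259/334127 = -91277*(-1/3618002) - 146259/334127 = 91277/3618002 - 146259/334127 = -498667244339/1208872154254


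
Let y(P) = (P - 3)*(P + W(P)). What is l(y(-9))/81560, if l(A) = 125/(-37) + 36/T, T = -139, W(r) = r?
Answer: -18707/419463080 ≈ -4.4597e-5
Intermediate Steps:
y(P) = 2*P*(-3 + P) (y(P) = (P - 3)*(P + P) = (-3 + P)*(2*P) = 2*P*(-3 + P))
l(A) = -18707/5143 (l(A) = 125/(-37) + 36/(-139) = 125*(-1/37) + 36*(-1/139) = -125/37 - 36/139 = -18707/5143)
l(y(-9))/81560 = -18707/5143/81560 = -18707/5143*1/81560 = -18707/419463080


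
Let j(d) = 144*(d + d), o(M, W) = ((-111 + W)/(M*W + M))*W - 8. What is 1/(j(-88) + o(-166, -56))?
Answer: -4565/115727204 ≈ -3.9446e-5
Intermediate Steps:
o(M, W) = -8 + W*(-111 + W)/(M + M*W) (o(M, W) = ((-111 + W)/(M + M*W))*W - 8 = W*(-111 + W)/(M + M*W) - 8 = -8 + W*(-111 + W)/(M + M*W))
j(d) = 288*d (j(d) = 144*(2*d) = 288*d)
1/(j(-88) + o(-166, -56)) = 1/(288*(-88) + ((-56)² - 111*(-56) - 8*(-166) - 8*(-166)*(-56))/((-166)*(1 - 56))) = 1/(-25344 - 1/166*(3136 + 6216 + 1328 - 74368)/(-55)) = 1/(-25344 - 1/166*(-1/55)*(-63688)) = 1/(-25344 - 31844/4565) = 1/(-115727204/4565) = -4565/115727204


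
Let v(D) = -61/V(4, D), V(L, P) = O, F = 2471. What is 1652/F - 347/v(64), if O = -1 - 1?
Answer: -230586/21533 ≈ -10.708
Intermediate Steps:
O = -2
V(L, P) = -2
v(D) = 61/2 (v(D) = -61/(-2) = -61*(-1/2) = 61/2)
1652/F - 347/v(64) = 1652/2471 - 347/61/2 = 1652*(1/2471) - 347*2/61 = 236/353 - 694/61 = -230586/21533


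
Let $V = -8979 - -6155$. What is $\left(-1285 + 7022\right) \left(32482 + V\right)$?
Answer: $170147946$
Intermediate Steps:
$V = -2824$ ($V = -8979 + 6155 = -2824$)
$\left(-1285 + 7022\right) \left(32482 + V\right) = \left(-1285 + 7022\right) \left(32482 - 2824\right) = 5737 \cdot 29658 = 170147946$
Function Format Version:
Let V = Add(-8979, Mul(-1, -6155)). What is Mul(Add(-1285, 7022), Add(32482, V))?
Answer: 170147946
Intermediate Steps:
V = -2824 (V = Add(-8979, 6155) = -2824)
Mul(Add(-1285, 7022), Add(32482, V)) = Mul(Add(-1285, 7022), Add(32482, -2824)) = Mul(5737, 29658) = 170147946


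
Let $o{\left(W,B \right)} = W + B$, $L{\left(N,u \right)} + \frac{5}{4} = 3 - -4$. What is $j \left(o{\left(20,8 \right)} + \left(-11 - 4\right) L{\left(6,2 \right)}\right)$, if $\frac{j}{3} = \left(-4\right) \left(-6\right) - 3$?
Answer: $- \frac{14679}{4} \approx -3669.8$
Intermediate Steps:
$L{\left(N,u \right)} = \frac{23}{4}$ ($L{\left(N,u \right)} = - \frac{5}{4} + \left(3 - -4\right) = - \frac{5}{4} + \left(3 + 4\right) = - \frac{5}{4} + 7 = \frac{23}{4}$)
$o{\left(W,B \right)} = B + W$
$j = 63$ ($j = 3 \left(\left(-4\right) \left(-6\right) - 3\right) = 3 \left(24 - 3\right) = 3 \cdot 21 = 63$)
$j \left(o{\left(20,8 \right)} + \left(-11 - 4\right) L{\left(6,2 \right)}\right) = 63 \left(\left(8 + 20\right) + \left(-11 - 4\right) \frac{23}{4}\right) = 63 \left(28 - \frac{345}{4}\right) = 63 \left(- \frac{233}{4}\right) = - \frac{14679}{4}$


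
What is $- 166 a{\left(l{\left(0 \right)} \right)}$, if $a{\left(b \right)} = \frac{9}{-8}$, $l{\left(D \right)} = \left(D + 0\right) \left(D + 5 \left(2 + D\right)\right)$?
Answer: $\frac{747}{4} \approx 186.75$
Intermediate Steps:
$l{\left(D \right)} = D \left(10 + 6 D\right)$ ($l{\left(D \right)} = D \left(D + \left(10 + 5 D\right)\right) = D \left(10 + 6 D\right)$)
$a{\left(b \right)} = - \frac{9}{8}$ ($a{\left(b \right)} = 9 \left(- \frac{1}{8}\right) = - \frac{9}{8}$)
$- 166 a{\left(l{\left(0 \right)} \right)} = \left(-166\right) \left(- \frac{9}{8}\right) = \frac{747}{4}$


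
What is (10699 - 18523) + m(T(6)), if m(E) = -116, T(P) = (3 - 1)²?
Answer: -7940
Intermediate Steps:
T(P) = 4 (T(P) = 2² = 4)
(10699 - 18523) + m(T(6)) = (10699 - 18523) - 116 = -7824 - 116 = -7940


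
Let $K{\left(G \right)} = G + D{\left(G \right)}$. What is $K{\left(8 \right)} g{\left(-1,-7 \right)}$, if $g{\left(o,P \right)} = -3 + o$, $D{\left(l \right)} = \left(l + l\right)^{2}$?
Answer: $-1056$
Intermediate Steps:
$D{\left(l \right)} = 4 l^{2}$ ($D{\left(l \right)} = \left(2 l\right)^{2} = 4 l^{2}$)
$K{\left(G \right)} = G + 4 G^{2}$
$K{\left(8 \right)} g{\left(-1,-7 \right)} = 8 \left(1 + 4 \cdot 8\right) \left(-3 - 1\right) = 8 \left(1 + 32\right) \left(-4\right) = 8 \cdot 33 \left(-4\right) = 264 \left(-4\right) = -1056$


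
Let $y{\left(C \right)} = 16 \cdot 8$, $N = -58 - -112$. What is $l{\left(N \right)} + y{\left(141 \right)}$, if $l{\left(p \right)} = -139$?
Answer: $-11$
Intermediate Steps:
$N = 54$ ($N = -58 + 112 = 54$)
$y{\left(C \right)} = 128$
$l{\left(N \right)} + y{\left(141 \right)} = -139 + 128 = -11$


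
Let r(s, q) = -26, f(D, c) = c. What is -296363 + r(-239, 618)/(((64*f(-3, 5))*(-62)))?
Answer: -2939920947/9920 ≈ -2.9636e+5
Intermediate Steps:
-296363 + r(-239, 618)/(((64*f(-3, 5))*(-62))) = -296363 - 26/((64*5)*(-62)) = -296363 - 26/(320*(-62)) = -296363 - 26/(-19840) = -296363 - 26*(-1/19840) = -296363 + 13/9920 = -2939920947/9920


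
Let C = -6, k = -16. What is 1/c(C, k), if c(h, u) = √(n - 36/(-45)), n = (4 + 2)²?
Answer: √230/92 ≈ 0.16485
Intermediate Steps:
n = 36 (n = 6² = 36)
c(h, u) = 2*√230/5 (c(h, u) = √(36 - 36/(-45)) = √(36 - 36*(-1/45)) = √(36 + ⅘) = √(184/5) = 2*√230/5)
1/c(C, k) = 1/(2*√230/5) = √230/92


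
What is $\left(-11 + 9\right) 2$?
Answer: $-4$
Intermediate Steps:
$\left(-11 + 9\right) 2 = \left(-2\right) 2 = -4$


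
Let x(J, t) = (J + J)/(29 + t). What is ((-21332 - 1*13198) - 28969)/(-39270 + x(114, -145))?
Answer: 1841471/1138887 ≈ 1.6169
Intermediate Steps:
x(J, t) = 2*J/(29 + t) (x(J, t) = (2*J)/(29 + t) = 2*J/(29 + t))
((-21332 - 1*13198) - 28969)/(-39270 + x(114, -145)) = ((-21332 - 1*13198) - 28969)/(-39270 + 2*114/(29 - 145)) = ((-21332 - 13198) - 28969)/(-39270 + 2*114/(-116)) = (-34530 - 28969)/(-39270 + 2*114*(-1/116)) = -63499/(-39270 - 57/29) = -63499/(-1138887/29) = -63499*(-29/1138887) = 1841471/1138887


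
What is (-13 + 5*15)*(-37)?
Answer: -2294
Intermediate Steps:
(-13 + 5*15)*(-37) = (-13 + 75)*(-37) = 62*(-37) = -2294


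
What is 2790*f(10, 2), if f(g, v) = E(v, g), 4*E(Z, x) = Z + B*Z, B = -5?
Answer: -5580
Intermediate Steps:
E(Z, x) = -Z (E(Z, x) = (Z - 5*Z)/4 = (-4*Z)/4 = -Z)
f(g, v) = -v
2790*f(10, 2) = 2790*(-1*2) = 2790*(-2) = -5580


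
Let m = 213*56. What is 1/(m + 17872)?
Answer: 1/29800 ≈ 3.3557e-5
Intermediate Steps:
m = 11928
1/(m + 17872) = 1/(11928 + 17872) = 1/29800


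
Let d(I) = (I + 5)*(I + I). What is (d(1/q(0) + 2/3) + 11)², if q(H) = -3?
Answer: 17161/81 ≈ 211.86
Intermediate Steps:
d(I) = 2*I*(5 + I) (d(I) = (5 + I)*(2*I) = 2*I*(5 + I))
(d(1/q(0) + 2/3) + 11)² = (2*(1/(-3) + 2/3)*(5 + (1/(-3) + 2/3)) + 11)² = (2*(1*(-⅓) + 2*(⅓))*(5 + (1*(-⅓) + 2*(⅓))) + 11)² = (2*(-⅓ + ⅔)*(5 + (-⅓ + ⅔)) + 11)² = (2*(⅓)*(5 + ⅓) + 11)² = (2*(⅓)*(16/3) + 11)² = (32/9 + 11)² = (131/9)² = 17161/81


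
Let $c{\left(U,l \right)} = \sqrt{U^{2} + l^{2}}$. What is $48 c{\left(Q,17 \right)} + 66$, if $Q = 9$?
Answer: $66 + 48 \sqrt{370} \approx 989.3$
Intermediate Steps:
$48 c{\left(Q,17 \right)} + 66 = 48 \sqrt{9^{2} + 17^{2}} + 66 = 48 \sqrt{81 + 289} + 66 = 48 \sqrt{370} + 66 = 66 + 48 \sqrt{370}$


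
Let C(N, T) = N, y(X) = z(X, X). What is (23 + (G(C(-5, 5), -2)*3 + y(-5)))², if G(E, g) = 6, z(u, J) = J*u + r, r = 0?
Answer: 4356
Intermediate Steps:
z(u, J) = J*u (z(u, J) = J*u + 0 = J*u)
y(X) = X² (y(X) = X*X = X²)
(23 + (G(C(-5, 5), -2)*3 + y(-5)))² = (23 + (6*3 + (-5)²))² = (23 + (18 + 25))² = (23 + 43)² = 66² = 4356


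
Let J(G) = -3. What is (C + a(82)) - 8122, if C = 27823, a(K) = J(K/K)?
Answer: 19698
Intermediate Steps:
a(K) = -3
(C + a(82)) - 8122 = (27823 - 3) - 8122 = 27820 - 8122 = 19698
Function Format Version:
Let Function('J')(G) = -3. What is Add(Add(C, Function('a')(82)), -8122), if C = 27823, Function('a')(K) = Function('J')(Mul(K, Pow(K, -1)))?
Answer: 19698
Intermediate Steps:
Function('a')(K) = -3
Add(Add(C, Function('a')(82)), -8122) = Add(Add(27823, -3), -8122) = Add(27820, -8122) = 19698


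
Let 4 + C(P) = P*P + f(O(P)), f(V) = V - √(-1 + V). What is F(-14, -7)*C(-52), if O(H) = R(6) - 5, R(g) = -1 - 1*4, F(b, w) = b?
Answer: -37660 + 14*I*√11 ≈ -37660.0 + 46.433*I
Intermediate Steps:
R(g) = -5 (R(g) = -1 - 4 = -5)
O(H) = -10 (O(H) = -5 - 5 = -10)
C(P) = -14 + P² - I*√11 (C(P) = -4 + (P*P + (-10 - √(-1 - 10))) = -4 + (P² + (-10 - √(-11))) = -4 + (P² + (-10 - I*√11)) = -4 + (-10 + P² - I*√11) = -14 + P² - I*√11)
F(-14, -7)*C(-52) = -14*(-14 + (-52)² - I*√11) = -14*(-14 + 2704 - I*√11) = -14*(2690 - I*√11) = -37660 + 14*I*√11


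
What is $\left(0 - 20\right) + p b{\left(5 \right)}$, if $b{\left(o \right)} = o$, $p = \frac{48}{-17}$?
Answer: $- \frac{580}{17} \approx -34.118$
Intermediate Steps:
$p = - \frac{48}{17}$ ($p = 48 \left(- \frac{1}{17}\right) = - \frac{48}{17} \approx -2.8235$)
$\left(0 - 20\right) + p b{\left(5 \right)} = \left(0 - 20\right) - \frac{240}{17} = -20 - \frac{240}{17} = - \frac{580}{17}$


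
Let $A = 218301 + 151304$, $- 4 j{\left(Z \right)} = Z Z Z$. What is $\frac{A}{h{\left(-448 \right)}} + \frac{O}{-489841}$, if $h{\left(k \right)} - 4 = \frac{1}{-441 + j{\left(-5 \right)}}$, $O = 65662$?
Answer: $\frac{296736721899971}{3209438232} \approx 92458.0$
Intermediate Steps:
$j{\left(Z \right)} = - \frac{Z^{3}}{4}$ ($j{\left(Z \right)} = - \frac{Z Z Z}{4} = - \frac{Z^{2} Z}{4} = - \frac{Z^{3}}{4}$)
$h{\left(k \right)} = \frac{6552}{1639}$ ($h{\left(k \right)} = 4 + \frac{1}{-441 - \frac{\left(-5\right)^{3}}{4}} = 4 + \frac{1}{-441 - - \frac{125}{4}} = 4 + \frac{1}{-441 + \frac{125}{4}} = 4 + \frac{1}{- \frac{1639}{4}} = 4 - \frac{4}{1639} = \frac{6552}{1639}$)
$A = 369605$
$\frac{A}{h{\left(-448 \right)}} + \frac{O}{-489841} = \frac{369605}{\frac{6552}{1639}} + \frac{65662}{-489841} = 369605 \cdot \frac{1639}{6552} + 65662 \left(- \frac{1}{489841}\right) = \frac{605782595}{6552} - \frac{65662}{489841} = \frac{296736721899971}{3209438232}$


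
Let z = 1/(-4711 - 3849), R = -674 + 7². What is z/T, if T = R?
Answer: 1/5350000 ≈ 1.8692e-7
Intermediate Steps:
R = -625 (R = -674 + 49 = -625)
T = -625
z = -1/8560 (z = 1/(-8560) = -1/8560 ≈ -0.00011682)
z/T = -1/8560/(-625) = -1/8560*(-1/625) = 1/5350000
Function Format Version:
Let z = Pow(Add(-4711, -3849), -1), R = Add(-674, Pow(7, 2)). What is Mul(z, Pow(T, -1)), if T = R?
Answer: Rational(1, 5350000) ≈ 1.8692e-7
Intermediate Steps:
R = -625 (R = Add(-674, 49) = -625)
T = -625
z = Rational(-1, 8560) (z = Pow(-8560, -1) = Rational(-1, 8560) ≈ -0.00011682)
Mul(z, Pow(T, -1)) = Mul(Rational(-1, 8560), Pow(-625, -1)) = Mul(Rational(-1, 8560), Rational(-1, 625)) = Rational(1, 5350000)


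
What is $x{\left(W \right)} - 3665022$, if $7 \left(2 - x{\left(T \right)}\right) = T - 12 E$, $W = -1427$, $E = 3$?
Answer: $-3664811$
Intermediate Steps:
$x{\left(T \right)} = \frac{50}{7} - \frac{T}{7}$ ($x{\left(T \right)} = 2 - \frac{T - 36}{7} = 2 - \frac{-36 + T}{7} = 2 - \left(- \frac{36}{7} + \frac{T}{7}\right) = \frac{50}{7} - \frac{T}{7}$)
$x{\left(W \right)} - 3665022 = \left(\frac{50}{7} - - \frac{1427}{7}\right) - 3665022 = \left(\frac{50}{7} + \frac{1427}{7}\right) - 3665022 = 211 - 3665022 = -3664811$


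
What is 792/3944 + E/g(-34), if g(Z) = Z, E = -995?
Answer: 1709/58 ≈ 29.466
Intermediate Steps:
792/3944 + E/g(-34) = 792/3944 - 995/(-34) = 792*(1/3944) - 995*(-1/34) = 99/493 + 995/34 = 1709/58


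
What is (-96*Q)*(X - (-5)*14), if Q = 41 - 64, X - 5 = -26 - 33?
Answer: 35328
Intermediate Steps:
X = -54 (X = 5 + (-26 - 33) = 5 - 59 = -54)
Q = -23
(-96*Q)*(X - (-5)*14) = (-96*(-23))*(-54 - (-5)*14) = 2208*(-54 - 1*(-70)) = 2208*(-54 + 70) = 2208*16 = 35328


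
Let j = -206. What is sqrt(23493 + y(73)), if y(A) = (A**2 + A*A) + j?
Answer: sqrt(33945) ≈ 184.24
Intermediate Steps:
y(A) = -206 + 2*A**2 (y(A) = (A**2 + A*A) - 206 = (A**2 + A**2) - 206 = 2*A**2 - 206 = -206 + 2*A**2)
sqrt(23493 + y(73)) = sqrt(23493 + (-206 + 2*73**2)) = sqrt(23493 + (-206 + 2*5329)) = sqrt(23493 + (-206 + 10658)) = sqrt(23493 + 10452) = sqrt(33945)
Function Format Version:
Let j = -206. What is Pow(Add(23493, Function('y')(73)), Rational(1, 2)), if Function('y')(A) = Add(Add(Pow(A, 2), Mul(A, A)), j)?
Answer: Pow(33945, Rational(1, 2)) ≈ 184.24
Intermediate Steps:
Function('y')(A) = Add(-206, Mul(2, Pow(A, 2))) (Function('y')(A) = Add(Add(Pow(A, 2), Mul(A, A)), -206) = Add(Add(Pow(A, 2), Pow(A, 2)), -206) = Add(Mul(2, Pow(A, 2)), -206) = Add(-206, Mul(2, Pow(A, 2))))
Pow(Add(23493, Function('y')(73)), Rational(1, 2)) = Pow(Add(23493, Add(-206, Mul(2, Pow(73, 2)))), Rational(1, 2)) = Pow(Add(23493, Add(-206, Mul(2, 5329))), Rational(1, 2)) = Pow(Add(23493, Add(-206, 10658)), Rational(1, 2)) = Pow(Add(23493, 10452), Rational(1, 2)) = Pow(33945, Rational(1, 2))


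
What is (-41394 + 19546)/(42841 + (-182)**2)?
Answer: -21848/75965 ≈ -0.28761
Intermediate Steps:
(-41394 + 19546)/(42841 + (-182)**2) = -21848/(42841 + 33124) = -21848/75965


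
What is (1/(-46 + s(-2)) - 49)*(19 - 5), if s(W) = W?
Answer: -16471/24 ≈ -686.29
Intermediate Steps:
(1/(-46 + s(-2)) - 49)*(19 - 5) = (1/(-46 - 2) - 49)*(19 - 5) = (1/(-48) - 49)*14 = (-1/48 - 49)*14 = -2353/48*14 = -16471/24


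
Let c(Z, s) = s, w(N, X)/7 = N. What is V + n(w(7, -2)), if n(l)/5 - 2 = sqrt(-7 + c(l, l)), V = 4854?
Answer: 4864 + 5*sqrt(42) ≈ 4896.4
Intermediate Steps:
w(N, X) = 7*N
n(l) = 10 + 5*sqrt(-7 + l)
V + n(w(7, -2)) = 4854 + (10 + 5*sqrt(-7 + 7*7)) = 4854 + (10 + 5*sqrt(-7 + 49)) = 4854 + (10 + 5*sqrt(42)) = 4864 + 5*sqrt(42)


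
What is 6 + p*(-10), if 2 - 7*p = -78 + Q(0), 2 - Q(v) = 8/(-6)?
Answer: -2174/21 ≈ -103.52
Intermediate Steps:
Q(v) = 10/3 (Q(v) = 2 - 8/(-6) = 2 - 8*(-1)/6 = 2 - 1*(-4/3) = 2 + 4/3 = 10/3)
p = 230/21 (p = 2/7 - (-78 + 10/3)/7 = 2/7 - ⅐*(-224/3) = 2/7 + 32/3 = 230/21 ≈ 10.952)
6 + p*(-10) = 6 + (230/21)*(-10) = 6 - 2300/21 = -2174/21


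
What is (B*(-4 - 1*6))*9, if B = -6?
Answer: 540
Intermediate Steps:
(B*(-4 - 1*6))*9 = -6*(-4 - 1*6)*9 = -6*(-4 - 6)*9 = -6*(-10)*9 = 60*9 = 540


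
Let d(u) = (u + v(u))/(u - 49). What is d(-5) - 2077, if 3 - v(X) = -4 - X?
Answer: -37385/18 ≈ -2076.9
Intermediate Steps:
v(X) = 7 + X (v(X) = 3 - (-4 - X) = 3 + (4 + X) = 7 + X)
d(u) = (7 + 2*u)/(-49 + u) (d(u) = (u + (7 + u))/(u - 49) = (7 + 2*u)/(-49 + u))
d(-5) - 2077 = (7 + 2*(-5))/(-49 - 5) - 2077 = (7 - 10)/(-54) - 2077 = -1/54*(-3) - 2077 = 1/18 - 2077 = -37385/18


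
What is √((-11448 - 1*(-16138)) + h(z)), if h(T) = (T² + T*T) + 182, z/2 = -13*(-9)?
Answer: 4*√7149 ≈ 338.21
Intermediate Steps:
z = 234 (z = 2*(-13*(-9)) = 2*117 = 234)
h(T) = 182 + 2*T² (h(T) = (T² + T²) + 182 = 2*T² + 182 = 182 + 2*T²)
√((-11448 - 1*(-16138)) + h(z)) = √((-11448 - 1*(-16138)) + (182 + 2*234²)) = √((-11448 + 16138) + (182 + 2*54756)) = √(4690 + (182 + 109512)) = √(4690 + 109694) = √114384 = 4*√7149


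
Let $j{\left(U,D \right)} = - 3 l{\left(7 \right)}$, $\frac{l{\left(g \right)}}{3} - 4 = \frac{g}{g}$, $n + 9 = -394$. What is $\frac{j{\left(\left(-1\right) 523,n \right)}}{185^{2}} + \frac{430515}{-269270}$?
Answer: $- \frac{589859721}{368630630} \approx -1.6001$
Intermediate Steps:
$n = -403$ ($n = -9 - 394 = -403$)
$l{\left(g \right)} = 15$ ($l{\left(g \right)} = 12 + 3 \frac{g}{g} = 12 + 3 \cdot 1 = 12 + 3 = 15$)
$j{\left(U,D \right)} = -45$ ($j{\left(U,D \right)} = \left(-3\right) 15 = -45$)
$\frac{j{\left(\left(-1\right) 523,n \right)}}{185^{2}} + \frac{430515}{-269270} = - \frac{45}{185^{2}} + \frac{430515}{-269270} = - \frac{45}{34225} + 430515 \left(- \frac{1}{269270}\right) = \left(-45\right) \frac{1}{34225} - \frac{86103}{53854} = - \frac{9}{6845} - \frac{86103}{53854} = - \frac{589859721}{368630630}$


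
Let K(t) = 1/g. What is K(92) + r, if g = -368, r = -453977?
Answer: -167063537/368 ≈ -4.5398e+5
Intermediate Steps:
K(t) = -1/368 (K(t) = 1/(-368) = -1/368)
K(92) + r = -1/368 - 453977 = -167063537/368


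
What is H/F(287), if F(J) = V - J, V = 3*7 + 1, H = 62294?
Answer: -62294/265 ≈ -235.07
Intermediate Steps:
V = 22 (V = 21 + 1 = 22)
F(J) = 22 - J
H/F(287) = 62294/(22 - 1*287) = 62294/(22 - 287) = 62294/(-265) = 62294*(-1/265) = -62294/265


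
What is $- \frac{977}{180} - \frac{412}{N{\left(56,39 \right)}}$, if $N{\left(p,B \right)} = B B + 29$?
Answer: $- \frac{158851}{27900} \approx -5.6936$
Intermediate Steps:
$N{\left(p,B \right)} = 29 + B^{2}$ ($N{\left(p,B \right)} = B^{2} + 29 = 29 + B^{2}$)
$- \frac{977}{180} - \frac{412}{N{\left(56,39 \right)}} = - \frac{977}{180} - \frac{412}{29 + 39^{2}} = \left(-977\right) \frac{1}{180} - \frac{412}{29 + 1521} = - \frac{977}{180} - \frac{412}{1550} = - \frac{977}{180} - \frac{206}{775} = - \frac{158851}{27900}$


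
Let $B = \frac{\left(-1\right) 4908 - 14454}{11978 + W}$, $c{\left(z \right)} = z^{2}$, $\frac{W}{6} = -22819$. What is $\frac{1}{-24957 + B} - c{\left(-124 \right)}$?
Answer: $- \frac{3424464080684}{222714885} \approx -15376.0$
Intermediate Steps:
$W = -136914$ ($W = 6 \left(-22819\right) = -136914$)
$B = \frac{1383}{8924}$ ($B = \frac{\left(-1\right) 4908 - 14454}{11978 - 136914} = \frac{-4908 - 14454}{-124936} = \left(-19362\right) \left(- \frac{1}{124936}\right) = \frac{1383}{8924} \approx 0.15498$)
$\frac{1}{-24957 + B} - c{\left(-124 \right)} = \frac{1}{-24957 + \frac{1383}{8924}} - \left(-124\right)^{2} = \frac{1}{- \frac{222714885}{8924}} - 15376 = - \frac{8924}{222714885} - 15376 = - \frac{3424464080684}{222714885}$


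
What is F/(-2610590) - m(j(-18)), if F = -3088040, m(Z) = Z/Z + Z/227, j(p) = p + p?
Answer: 20236239/59260393 ≈ 0.34148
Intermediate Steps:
j(p) = 2*p
m(Z) = 1 + Z/227 (m(Z) = 1 + Z*(1/227) = 1 + Z/227)
F/(-2610590) - m(j(-18)) = -3088040/(-2610590) - (1 + (2*(-18))/227) = -3088040*(-1/2610590) - (1 + (1/227)*(-36)) = 308804/261059 - (1 - 36/227) = 308804/261059 - 1*191/227 = 308804/261059 - 191/227 = 20236239/59260393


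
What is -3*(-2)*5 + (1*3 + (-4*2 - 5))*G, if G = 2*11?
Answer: -190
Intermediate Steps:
G = 22
-3*(-2)*5 + (1*3 + (-4*2 - 5))*G = -3*(-2)*5 + (1*3 + (-4*2 - 5))*22 = 6*5 + (3 + (-8 - 5))*22 = 30 + (3 - 13)*22 = 30 - 10*22 = 30 - 220 = -190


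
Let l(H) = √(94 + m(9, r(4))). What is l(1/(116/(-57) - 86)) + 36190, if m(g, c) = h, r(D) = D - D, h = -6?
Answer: 36190 + 2*√22 ≈ 36199.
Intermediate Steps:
r(D) = 0
m(g, c) = -6
l(H) = 2*√22 (l(H) = √(94 - 6) = √88 = 2*√22)
l(1/(116/(-57) - 86)) + 36190 = 2*√22 + 36190 = 36190 + 2*√22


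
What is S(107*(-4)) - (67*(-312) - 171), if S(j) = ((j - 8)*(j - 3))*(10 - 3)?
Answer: 1336487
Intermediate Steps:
S(j) = 7*(-8 + j)*(-3 + j) (S(j) = ((-8 + j)*(-3 + j))*7 = 7*(-8 + j)*(-3 + j))
S(107*(-4)) - (67*(-312) - 171) = (168 - 8239*(-4) + 7*(107*(-4))²) - (67*(-312) - 171) = (168 - 77*(-428) + 7*(-428)²) - (-20904 - 171) = (168 + 32956 + 7*183184) - 1*(-21075) = (168 + 32956 + 1282288) + 21075 = 1315412 + 21075 = 1336487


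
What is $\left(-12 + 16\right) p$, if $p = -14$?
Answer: $-56$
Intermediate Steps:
$\left(-12 + 16\right) p = \left(-12 + 16\right) \left(-14\right) = 4 \left(-14\right) = -56$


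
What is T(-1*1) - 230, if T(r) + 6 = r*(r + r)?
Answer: -234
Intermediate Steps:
T(r) = -6 + 2*r² (T(r) = -6 + r*(r + r) = -6 + r*(2*r) = -6 + 2*r²)
T(-1*1) - 230 = (-6 + 2*(-1*1)²) - 230 = (-6 + 2*(-1)²) - 230 = (-6 + 2*1) - 230 = (-6 + 2) - 230 = -4 - 230 = -234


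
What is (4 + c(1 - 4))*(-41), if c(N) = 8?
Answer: -492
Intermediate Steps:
(4 + c(1 - 4))*(-41) = (4 + 8)*(-41) = 12*(-41) = -492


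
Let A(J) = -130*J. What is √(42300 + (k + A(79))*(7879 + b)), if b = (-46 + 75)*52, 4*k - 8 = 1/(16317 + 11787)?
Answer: I*√8455042687024266/9368 ≈ 9815.5*I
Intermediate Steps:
k = 224833/112416 (k = 2 + 1/(4*(16317 + 11787)) = 2 + (¼)/28104 = 2 + (¼)*(1/28104) = 2 + 1/112416 = 224833/112416 ≈ 2.0000)
b = 1508 (b = 29*52 = 1508)
√(42300 + (k + A(79))*(7879 + b)) = √(42300 + (224833/112416 - 130*79)*(7879 + 1508)) = √(42300 + (224833/112416 - 10270)*9387) = √(42300 - 1154287487/112416*9387) = √(42300 - 3611765546823/37472) = √(-3610180481223/37472) = I*√8455042687024266/9368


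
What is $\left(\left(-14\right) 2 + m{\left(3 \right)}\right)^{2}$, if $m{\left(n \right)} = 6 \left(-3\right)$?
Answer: $2116$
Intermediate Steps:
$m{\left(n \right)} = -18$
$\left(\left(-14\right) 2 + m{\left(3 \right)}\right)^{2} = \left(\left(-14\right) 2 - 18\right)^{2} = \left(-28 - 18\right)^{2} = \left(-46\right)^{2} = 2116$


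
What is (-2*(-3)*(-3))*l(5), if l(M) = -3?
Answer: 54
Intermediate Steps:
(-2*(-3)*(-3))*l(5) = (-2*(-3)*(-3))*(-3) = (6*(-3))*(-3) = -18*(-3) = 54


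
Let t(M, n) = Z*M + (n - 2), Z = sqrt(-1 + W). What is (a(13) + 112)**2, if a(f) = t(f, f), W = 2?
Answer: 18496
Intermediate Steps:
Z = 1 (Z = sqrt(-1 + 2) = sqrt(1) = 1)
t(M, n) = -2 + M + n (t(M, n) = 1*M + (n - 2) = M + (-2 + n) = -2 + M + n)
a(f) = -2 + 2*f (a(f) = -2 + f + f = -2 + 2*f)
(a(13) + 112)**2 = ((-2 + 2*13) + 112)**2 = ((-2 + 26) + 112)**2 = (24 + 112)**2 = 136**2 = 18496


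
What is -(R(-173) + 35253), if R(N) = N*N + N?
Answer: -65009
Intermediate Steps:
R(N) = N + N² (R(N) = N² + N = N + N²)
-(R(-173) + 35253) = -(-173*(1 - 173) + 35253) = -(-173*(-172) + 35253) = -(29756 + 35253) = -1*65009 = -65009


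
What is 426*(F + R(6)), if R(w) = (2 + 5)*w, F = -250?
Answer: -88608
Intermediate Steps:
R(w) = 7*w
426*(F + R(6)) = 426*(-250 + 7*6) = 426*(-250 + 42) = 426*(-208) = -88608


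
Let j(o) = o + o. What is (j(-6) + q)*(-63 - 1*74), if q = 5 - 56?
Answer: 8631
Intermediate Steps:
j(o) = 2*o
q = -51
(j(-6) + q)*(-63 - 1*74) = (2*(-6) - 51)*(-63 - 1*74) = (-12 - 51)*(-63 - 74) = -63*(-137) = 8631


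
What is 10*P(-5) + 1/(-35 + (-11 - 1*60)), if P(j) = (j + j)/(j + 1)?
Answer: 2649/106 ≈ 24.991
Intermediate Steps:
P(j) = 2*j/(1 + j) (P(j) = (2*j)/(1 + j) = 2*j/(1 + j))
10*P(-5) + 1/(-35 + (-11 - 1*60)) = 10*(2*(-5)/(1 - 5)) + 1/(-35 + (-11 - 1*60)) = 10*(2*(-5)/(-4)) + 1/(-35 + (-11 - 60)) = 10*(2*(-5)*(-1/4)) + 1/(-35 - 71) = 10*(5/2) + 1/(-106) = 25 - 1/106 = 2649/106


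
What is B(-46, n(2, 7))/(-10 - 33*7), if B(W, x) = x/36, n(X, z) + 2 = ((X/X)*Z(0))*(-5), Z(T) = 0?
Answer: 1/4338 ≈ 0.00023052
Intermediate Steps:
n(X, z) = -2 (n(X, z) = -2 + ((X/X)*0)*(-5) = -2 + (1*0)*(-5) = -2 + 0*(-5) = -2 + 0 = -2)
B(W, x) = x/36 (B(W, x) = x*(1/36) = x/36)
B(-46, n(2, 7))/(-10 - 33*7) = ((1/36)*(-2))/(-10 - 33*7) = -1/(18*(-10 - 231)) = -1/18/(-241) = -1/18*(-1/241) = 1/4338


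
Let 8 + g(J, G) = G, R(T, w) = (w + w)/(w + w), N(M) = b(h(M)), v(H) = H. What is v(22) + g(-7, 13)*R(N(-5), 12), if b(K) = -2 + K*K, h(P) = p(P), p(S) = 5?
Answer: 27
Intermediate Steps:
h(P) = 5
b(K) = -2 + K²
N(M) = 23 (N(M) = -2 + 5² = -2 + 25 = 23)
R(T, w) = 1 (R(T, w) = (2*w)/((2*w)) = (2*w)*(1/(2*w)) = 1)
g(J, G) = -8 + G
v(22) + g(-7, 13)*R(N(-5), 12) = 22 + (-8 + 13)*1 = 22 + 5*1 = 22 + 5 = 27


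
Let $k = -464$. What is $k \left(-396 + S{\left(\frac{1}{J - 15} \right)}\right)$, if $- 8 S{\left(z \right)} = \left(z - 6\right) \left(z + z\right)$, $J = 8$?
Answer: $\frac{9008444}{49} \approx 1.8385 \cdot 10^{5}$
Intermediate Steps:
$S{\left(z \right)} = - \frac{z \left(-6 + z\right)}{4}$ ($S{\left(z \right)} = - \frac{\left(z - 6\right) \left(z + z\right)}{8} = - \frac{\left(-6 + z\right) 2 z}{8} = - \frac{2 z \left(-6 + z\right)}{8} = - \frac{z \left(-6 + z\right)}{4}$)
$k \left(-396 + S{\left(\frac{1}{J - 15} \right)}\right) = - 464 \left(-396 + \frac{6 - \frac{1}{8 - 15}}{4 \left(8 - 15\right)}\right) = - 464 \left(-396 + \frac{6 - \frac{1}{-7}}{4 \left(-7\right)}\right) = - 464 \left(-396 + \frac{1}{4} \left(- \frac{1}{7}\right) \left(6 - - \frac{1}{7}\right)\right) = - 464 \left(-396 + \frac{1}{4} \left(- \frac{1}{7}\right) \left(6 + \frac{1}{7}\right)\right) = - 464 \left(-396 + \frac{1}{4} \left(- \frac{1}{7}\right) \frac{43}{7}\right) = - 464 \left(-396 - \frac{43}{196}\right) = \left(-464\right) \left(- \frac{77659}{196}\right) = \frac{9008444}{49}$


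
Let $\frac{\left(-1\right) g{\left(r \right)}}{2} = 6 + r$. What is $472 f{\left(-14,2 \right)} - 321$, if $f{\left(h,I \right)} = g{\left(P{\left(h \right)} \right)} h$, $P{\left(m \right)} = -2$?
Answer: $52543$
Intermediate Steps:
$g{\left(r \right)} = -12 - 2 r$ ($g{\left(r \right)} = - 2 \left(6 + r\right) = -12 - 2 r$)
$f{\left(h,I \right)} = - 8 h$ ($f{\left(h,I \right)} = \left(-12 - -4\right) h = \left(-12 + 4\right) h = - 8 h$)
$472 f{\left(-14,2 \right)} - 321 = 472 \left(\left(-8\right) \left(-14\right)\right) - 321 = 472 \cdot 112 - 321 = 52864 - 321 = 52543$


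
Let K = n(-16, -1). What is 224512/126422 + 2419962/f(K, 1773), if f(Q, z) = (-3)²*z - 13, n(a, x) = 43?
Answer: 77379013823/503918092 ≈ 153.55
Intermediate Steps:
K = 43
f(Q, z) = -13 + 9*z (f(Q, z) = 9*z - 13 = -13 + 9*z)
224512/126422 + 2419962/f(K, 1773) = 224512/126422 + 2419962/(-13 + 9*1773) = 224512*(1/126422) + 2419962/(-13 + 15957) = 112256/63211 + 2419962/15944 = 112256/63211 + 2419962*(1/15944) = 112256/63211 + 1209981/7972 = 77379013823/503918092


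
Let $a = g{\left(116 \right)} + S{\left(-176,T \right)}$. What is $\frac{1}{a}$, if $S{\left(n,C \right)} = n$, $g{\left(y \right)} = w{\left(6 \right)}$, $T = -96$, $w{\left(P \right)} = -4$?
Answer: $- \frac{1}{180} \approx -0.0055556$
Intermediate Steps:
$g{\left(y \right)} = -4$
$a = -180$ ($a = -4 - 176 = -180$)
$\frac{1}{a} = \frac{1}{-180} = - \frac{1}{180}$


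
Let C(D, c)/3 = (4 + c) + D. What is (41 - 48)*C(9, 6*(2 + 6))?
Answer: -1281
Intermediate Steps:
C(D, c) = 12 + 3*D + 3*c (C(D, c) = 3*((4 + c) + D) = 3*(4 + D + c) = 12 + 3*D + 3*c)
(41 - 48)*C(9, 6*(2 + 6)) = (41 - 48)*(12 + 3*9 + 3*(6*(2 + 6))) = -7*(12 + 27 + 3*(6*8)) = -7*(12 + 27 + 3*48) = -7*(12 + 27 + 144) = -7*183 = -1281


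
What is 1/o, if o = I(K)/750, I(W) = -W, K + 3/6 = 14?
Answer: -500/9 ≈ -55.556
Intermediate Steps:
K = 27/2 (K = -½ + 14 = 27/2 ≈ 13.500)
o = -9/500 (o = -1*27/2/750 = -27/2*1/750 = -9/500 ≈ -0.018000)
1/o = 1/(-9/500) = -500/9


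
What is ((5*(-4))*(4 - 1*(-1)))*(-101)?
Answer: 10100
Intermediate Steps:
((5*(-4))*(4 - 1*(-1)))*(-101) = -20*(4 + 1)*(-101) = -20*5*(-101) = -100*(-101) = 10100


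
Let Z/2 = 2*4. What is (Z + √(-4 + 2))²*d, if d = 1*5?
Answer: 1270 + 160*I*√2 ≈ 1270.0 + 226.27*I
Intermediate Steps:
Z = 16 (Z = 2*(2*4) = 2*8 = 16)
d = 5
(Z + √(-4 + 2))²*d = (16 + √(-4 + 2))²*5 = (16 + √(-2))²*5 = (16 + I*√2)²*5 = 5*(16 + I*√2)²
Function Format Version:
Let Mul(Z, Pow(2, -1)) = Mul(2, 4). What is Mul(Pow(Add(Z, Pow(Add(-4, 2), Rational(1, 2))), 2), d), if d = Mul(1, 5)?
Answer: Add(1270, Mul(160, I, Pow(2, Rational(1, 2)))) ≈ Add(1270.0, Mul(226.27, I))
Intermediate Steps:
Z = 16 (Z = Mul(2, Mul(2, 4)) = Mul(2, 8) = 16)
d = 5
Mul(Pow(Add(Z, Pow(Add(-4, 2), Rational(1, 2))), 2), d) = Mul(Pow(Add(16, Pow(Add(-4, 2), Rational(1, 2))), 2), 5) = Mul(Pow(Add(16, Pow(-2, Rational(1, 2))), 2), 5) = Mul(Pow(Add(16, Mul(I, Pow(2, Rational(1, 2)))), 2), 5) = Mul(5, Pow(Add(16, Mul(I, Pow(2, Rational(1, 2)))), 2))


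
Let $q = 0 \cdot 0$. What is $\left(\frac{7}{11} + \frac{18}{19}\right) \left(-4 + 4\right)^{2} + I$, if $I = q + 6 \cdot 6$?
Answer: $36$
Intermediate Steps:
$q = 0$
$I = 36$ ($I = 0 + 6 \cdot 6 = 0 + 36 = 36$)
$\left(\frac{7}{11} + \frac{18}{19}\right) \left(-4 + 4\right)^{2} + I = \left(\frac{7}{11} + \frac{18}{19}\right) \left(-4 + 4\right)^{2} + 36 = \left(7 \cdot \frac{1}{11} + 18 \cdot \frac{1}{19}\right) 0^{2} + 36 = \left(\frac{7}{11} + \frac{18}{19}\right) 0 + 36 = \frac{331}{209} \cdot 0 + 36 = 0 + 36 = 36$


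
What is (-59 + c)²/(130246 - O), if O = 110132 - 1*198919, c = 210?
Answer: 22801/219033 ≈ 0.10410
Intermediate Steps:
O = -88787 (O = 110132 - 198919 = -88787)
(-59 + c)²/(130246 - O) = (-59 + 210)²/(130246 - 1*(-88787)) = 151²/(130246 + 88787) = 22801/219033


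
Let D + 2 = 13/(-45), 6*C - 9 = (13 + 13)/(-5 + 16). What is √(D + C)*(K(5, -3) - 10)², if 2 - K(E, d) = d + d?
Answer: 2*I*√43010/165 ≈ 2.5138*I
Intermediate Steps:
K(E, d) = 2 - 2*d (K(E, d) = 2 - (d + d) = 2 - 2*d)
C = 125/66 (C = 3/2 + ((13 + 13)/(-5 + 16))/6 = 3/2 + (26/11)/6 = 3/2 + (26*(1/11))/6 = 3/2 + (⅙)*(26/11) = 3/2 + 13/33 = 125/66 ≈ 1.8939)
D = -103/45 (D = -2 + 13/(-45) = -2 + 13*(-1/45) = -2 - 13/45 = -103/45 ≈ -2.2889)
√(D + C)*(K(5, -3) - 10)² = √(-103/45 + 125/66)*((2 - 2*(-3)) - 10)² = √(-391/990)*((2 + 6) - 10)² = (I*√43010/330)*(8 - 10)² = (I*√43010/330)*(-2)² = (I*√43010/330)*4 = 2*I*√43010/165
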